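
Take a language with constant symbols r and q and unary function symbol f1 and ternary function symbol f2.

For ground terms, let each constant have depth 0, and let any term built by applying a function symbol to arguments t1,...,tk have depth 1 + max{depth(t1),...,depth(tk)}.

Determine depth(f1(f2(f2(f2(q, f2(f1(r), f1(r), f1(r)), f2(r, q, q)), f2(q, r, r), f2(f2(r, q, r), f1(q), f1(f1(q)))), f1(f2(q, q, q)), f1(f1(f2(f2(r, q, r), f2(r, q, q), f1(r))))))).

depth(f1(r)) = 1 + depth(r) = 1 + 0 = 1
depth(f2(f1(r), f1(r), f1(r))) = 1 + max(1, 1, 1) = 2
depth(f2(r, q, q)) = 1 + max(0, 0, 0) = 1
depth(f2(q, f2(f1(r), f1(r), f1(r)), f2(r, q, q))) = 1 + max(0, 2, 1) = 3
depth(f2(q, r, r)) = 1 + max(0, 0, 0) = 1
depth(f2(r, q, r)) = 1 + max(0, 0, 0) = 1
depth(f1(q)) = 1 + depth(q) = 1 + 0 = 1
depth(f1(f1(q))) = 1 + depth(f1(q)) = 1 + 1 = 2
depth(f2(f2(r, q, r), f1(q), f1(f1(q)))) = 1 + max(1, 1, 2) = 3
depth(f2(f2(q, f2(f1(r), f1(r), f1(r)), f2(r, q, q)), f2(q, r, r), f2(f2(r, q, r), f1(q), f1(f1(q))))) = 1 + max(3, 1, 3) = 4
depth(f2(q, q, q)) = 1 + max(0, 0, 0) = 1
depth(f1(f2(q, q, q))) = 1 + depth(f2(q, q, q)) = 1 + 1 = 2
depth(f2(f2(r, q, r), f2(r, q, q), f1(r))) = 1 + max(1, 1, 1) = 2
depth(f1(f2(f2(r, q, r), f2(r, q, q), f1(r)))) = 1 + depth(f2(f2(r, q, r), f2(r, q, q), f1(r))) = 1 + 2 = 3
depth(f1(f1(f2(f2(r, q, r), f2(r, q, q), f1(r))))) = 1 + depth(f1(f2(f2(r, q, r), f2(r, q, q), f1(r)))) = 1 + 3 = 4
depth(f2(f2(f2(q, f2(f1(r), f1(r), f1(r)), f2(r, q, q)), f2(q, r, r), f2(f2(r, q, r), f1(q), f1(f1(q)))), f1(f2(q, q, q)), f1(f1(f2(f2(r, q, r), f2(r, q, q), f1(r)))))) = 1 + max(4, 2, 4) = 5
depth(f1(f2(f2(f2(q, f2(f1(r), f1(r), f1(r)), f2(r, q, q)), f2(q, r, r), f2(f2(r, q, r), f1(q), f1(f1(q)))), f1(f2(q, q, q)), f1(f1(f2(f2(r, q, r), f2(r, q, q), f1(r))))))) = 1 + depth(f2(f2(f2(q, f2(f1(r), f1(r), f1(r)), f2(r, q, q)), f2(q, r, r), f2(f2(r, q, r), f1(q), f1(f1(q)))), f1(f2(q, q, q)), f1(f1(f2(f2(r, q, r), f2(r, q, q), f1(r)))))) = 1 + 5 = 6

6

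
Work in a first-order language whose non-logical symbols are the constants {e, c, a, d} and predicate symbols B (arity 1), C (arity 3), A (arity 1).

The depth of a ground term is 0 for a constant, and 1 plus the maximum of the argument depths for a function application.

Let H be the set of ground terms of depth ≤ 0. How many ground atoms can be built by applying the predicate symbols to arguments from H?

First count ground terms of depth ≤ 0.
With no function symbols every ground term is a constant, so there are exactly 4 ground terms at every depth bound.
N_0 = 4
Explicitly: e, c, a, d.
So |H| = 4.
Each predicate of arity r yields |H|^r ground atoms (one per choice of an r-tuple from H):
  B: 4;  C: 4^3 = 64;  A: 4
Total ground atoms: 4 + 64 + 4 = 72.

72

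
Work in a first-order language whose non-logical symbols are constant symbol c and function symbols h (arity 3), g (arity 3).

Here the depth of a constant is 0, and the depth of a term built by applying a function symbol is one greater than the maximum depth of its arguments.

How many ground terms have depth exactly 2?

Let N_k count ground terms of depth at most k. Each non-constant term of depth ≤ k is some function symbol applied to depth-≤(k−1) arguments, giving N_k = 1 + N_{k-1}^3 + N_{k-1}^3.
N_0 = 1
N_1 = 1 + 1^3 + 1^3 = 3
N_2 = 1 + 3^3 + 3^3 = 55
Terms of depth exactly 2: N_2 − N_1 = 55 − 3 = 52.

52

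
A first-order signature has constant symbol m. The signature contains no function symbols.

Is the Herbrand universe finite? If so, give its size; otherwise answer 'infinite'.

There are no function symbols, so the only ground term is the single constant.
The Herbrand universe is {m}, finite with 1 element.

1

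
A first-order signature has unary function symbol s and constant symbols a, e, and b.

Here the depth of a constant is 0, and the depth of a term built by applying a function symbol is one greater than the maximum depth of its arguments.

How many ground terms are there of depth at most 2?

If N_k denotes the number of depth-≤k ground terms, the 3 constants give N_0 = 3, and each function symbol of arity r contributes N_{k-1}^r new terms at level k: N_k = 3 + N_{k-1}.
N_0 = 3
N_1 = 3 + 3 = 6
N_2 = 3 + 6 = 9

9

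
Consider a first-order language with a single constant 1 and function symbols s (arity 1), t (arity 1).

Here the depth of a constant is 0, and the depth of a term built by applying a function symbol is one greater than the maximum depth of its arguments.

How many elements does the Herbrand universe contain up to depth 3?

15

Let N_k count ground terms of depth at most k. Each non-constant term of depth ≤ k is some function symbol applied to depth-≤(k−1) arguments, giving N_k = 1 + N_{k-1} + N_{k-1}.
N_0 = 1
N_1 = 1 + 1 + 1 = 3
N_2 = 1 + 3 + 3 = 7
N_3 = 1 + 7 + 7 = 15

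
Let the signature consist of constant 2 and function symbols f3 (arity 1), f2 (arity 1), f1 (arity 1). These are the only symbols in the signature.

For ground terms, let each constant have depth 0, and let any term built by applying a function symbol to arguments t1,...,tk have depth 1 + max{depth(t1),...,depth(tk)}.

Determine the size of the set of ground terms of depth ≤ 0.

If N_k denotes the number of depth-≤k ground terms, the 1 constant gives N_0 = 1, and each function symbol of arity r contributes N_{k-1}^r new terms at level k: N_k = 1 + N_{k-1} + N_{k-1} + N_{k-1}.
N_0 = 1
Explicitly: 2.

1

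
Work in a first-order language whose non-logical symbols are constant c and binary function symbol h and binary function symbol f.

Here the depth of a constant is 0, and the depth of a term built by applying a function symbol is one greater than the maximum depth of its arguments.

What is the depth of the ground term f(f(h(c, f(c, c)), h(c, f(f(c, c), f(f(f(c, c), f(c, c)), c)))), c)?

7

depth(f(c, c)) = 1 + max(0, 0) = 1
depth(h(c, f(c, c))) = 1 + max(0, 1) = 2
depth(f(f(c, c), f(c, c))) = 1 + max(1, 1) = 2
depth(f(f(f(c, c), f(c, c)), c)) = 1 + max(2, 0) = 3
depth(f(f(c, c), f(f(f(c, c), f(c, c)), c))) = 1 + max(1, 3) = 4
depth(h(c, f(f(c, c), f(f(f(c, c), f(c, c)), c)))) = 1 + max(0, 4) = 5
depth(f(h(c, f(c, c)), h(c, f(f(c, c), f(f(f(c, c), f(c, c)), c))))) = 1 + max(2, 5) = 6
depth(f(f(h(c, f(c, c)), h(c, f(f(c, c), f(f(f(c, c), f(c, c)), c)))), c)) = 1 + max(6, 0) = 7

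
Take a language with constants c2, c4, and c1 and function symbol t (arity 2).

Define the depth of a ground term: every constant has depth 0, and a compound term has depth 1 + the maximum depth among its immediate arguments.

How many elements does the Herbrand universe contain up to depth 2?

147

Write N_k for the number of ground terms of depth ≤ k. A term of depth ≤ k is either a constant or a function symbol applied to arguments of depth ≤ k−1, so N_k = 3 + N_{k-1}^2.
N_0 = 3
N_1 = 3 + 3^2 = 12
N_2 = 3 + 12^2 = 147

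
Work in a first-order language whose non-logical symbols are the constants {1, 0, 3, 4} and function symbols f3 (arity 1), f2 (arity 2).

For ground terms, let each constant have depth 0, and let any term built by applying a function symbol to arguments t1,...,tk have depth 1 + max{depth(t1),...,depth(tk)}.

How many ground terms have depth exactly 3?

If N_k denotes the number of depth-≤k ground terms, the 4 constants give N_0 = 4, and each function symbol of arity r contributes N_{k-1}^r new terms at level k: N_k = 4 + N_{k-1} + N_{k-1}^2.
N_0 = 4
N_1 = 4 + 4 + 4^2 = 24
N_2 = 4 + 24 + 24^2 = 604
N_3 = 4 + 604 + 604^2 = 365424
Terms of depth exactly 3: N_3 − N_2 = 365424 − 604 = 364820.

364820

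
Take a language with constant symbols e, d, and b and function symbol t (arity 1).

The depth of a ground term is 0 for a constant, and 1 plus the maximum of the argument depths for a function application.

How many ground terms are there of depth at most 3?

12

Let N_k count ground terms of depth at most k. Each non-constant term of depth ≤ k is some function symbol applied to depth-≤(k−1) arguments, giving N_k = 3 + N_{k-1}.
N_0 = 3
N_1 = 3 + 3 = 6
N_2 = 3 + 6 = 9
N_3 = 3 + 9 = 12
Explicitly: e, d, b, t(e), t(d), t(b), t(t(e)), t(t(d)), t(t(b)), t(t(t(e))), t(t(t(d))), t(t(t(b))).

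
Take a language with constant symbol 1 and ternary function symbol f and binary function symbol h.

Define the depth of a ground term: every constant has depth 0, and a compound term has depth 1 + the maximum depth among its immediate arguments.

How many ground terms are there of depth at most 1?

Count level by level. With function symbols f/3, h/2, the terms of depth ≤ k are the 1 constant together with each function applied to depth-≤(k−1) tuples, so N_k = 1 + N_{k-1}^3 + N_{k-1}^2.
N_0 = 1
N_1 = 1 + 1^3 + 1^2 = 3
Explicitly: 1, f(1, 1, 1), h(1, 1).

3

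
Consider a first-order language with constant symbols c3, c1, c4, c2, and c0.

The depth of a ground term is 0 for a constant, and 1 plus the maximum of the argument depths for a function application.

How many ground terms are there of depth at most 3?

With no function symbols every ground term is a constant, so there are exactly 5 ground terms at every depth bound.
N_0 = 5
N_1 = 5
N_2 = 5
N_3 = 5
Explicitly: c3, c1, c4, c2, c0.

5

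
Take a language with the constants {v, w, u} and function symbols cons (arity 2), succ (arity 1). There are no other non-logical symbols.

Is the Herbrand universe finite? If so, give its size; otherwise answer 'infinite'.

infinite

The signature has at least one function symbol (cons, arity 2) and at least one constant (v).
Iterating cons gives infinitely many distinct ground terms: v, cons(v, v), cons(cons(v, v), cons(v, v)), ...
So the Herbrand universe is infinite.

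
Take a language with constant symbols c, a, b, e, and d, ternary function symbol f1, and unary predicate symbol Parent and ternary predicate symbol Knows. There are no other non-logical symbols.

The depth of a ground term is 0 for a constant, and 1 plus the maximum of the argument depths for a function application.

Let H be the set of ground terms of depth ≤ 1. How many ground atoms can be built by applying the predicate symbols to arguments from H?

First count ground terms of depth ≤ 1.
Let N_k = |{terms of depth ≤ k}|. Then N_0 = 5 and N_k = 5 + N_{k-1}^3 for k ≥ 1 (one summand per function symbol, arity giving the exponent).
N_0 = 5
N_1 = 5 + 5^3 = 130
So |H| = 130.
For each predicate symbol, the number of ground atoms is |H| raised to its arity; summing:
  Parent: 130;  Knows: 130^3 = 2197000
Total ground atoms: 130 + 2197000 = 2197130.

2197130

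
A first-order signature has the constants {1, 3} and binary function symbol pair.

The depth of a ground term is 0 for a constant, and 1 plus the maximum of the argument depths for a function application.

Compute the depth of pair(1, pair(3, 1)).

depth(pair(3, 1)) = 1 + max(0, 0) = 1
depth(pair(1, pair(3, 1))) = 1 + max(0, 1) = 2

2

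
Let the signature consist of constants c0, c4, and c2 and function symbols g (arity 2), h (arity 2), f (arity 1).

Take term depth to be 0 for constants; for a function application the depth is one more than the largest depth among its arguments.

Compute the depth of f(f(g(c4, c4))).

depth(g(c4, c4)) = 1 + max(0, 0) = 1
depth(f(g(c4, c4))) = 1 + depth(g(c4, c4)) = 1 + 1 = 2
depth(f(f(g(c4, c4)))) = 1 + depth(f(g(c4, c4))) = 1 + 2 = 3

3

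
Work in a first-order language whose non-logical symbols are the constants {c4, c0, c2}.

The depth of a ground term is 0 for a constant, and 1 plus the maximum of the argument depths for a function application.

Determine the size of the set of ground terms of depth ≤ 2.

3

With no function symbols every ground term is a constant, so there are exactly 3 ground terms at every depth bound.
N_0 = 3
N_1 = 3
N_2 = 3
Explicitly: c4, c0, c2.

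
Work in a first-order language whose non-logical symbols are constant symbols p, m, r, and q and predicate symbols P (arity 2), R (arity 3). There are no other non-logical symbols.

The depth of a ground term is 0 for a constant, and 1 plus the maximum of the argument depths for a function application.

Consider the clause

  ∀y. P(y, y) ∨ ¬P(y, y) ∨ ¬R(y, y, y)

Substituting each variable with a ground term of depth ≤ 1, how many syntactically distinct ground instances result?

Ground terms of depth ≤ 1:
  With no function symbols every ground term is a constant, so there are exactly 4 ground terms at every depth bound.
  N_0 = 4
  N_1 = 4
So there are 4 ground terms available for substitution.
The clause has 1 distinct variable (y), which appears in the body. In the free term algebra distinct substitutions yield syntactically distinct ground instances.
Number of ground instances = 4.

4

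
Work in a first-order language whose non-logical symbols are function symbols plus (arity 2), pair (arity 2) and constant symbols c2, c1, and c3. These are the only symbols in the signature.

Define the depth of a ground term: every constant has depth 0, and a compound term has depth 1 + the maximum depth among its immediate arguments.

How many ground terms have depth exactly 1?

Let N_k count ground terms of depth at most k. Each non-constant term of depth ≤ k is some function symbol applied to depth-≤(k−1) arguments, giving N_k = 3 + N_{k-1}^2 + N_{k-1}^2.
N_0 = 3
N_1 = 3 + 3^2 + 3^2 = 21
Terms of depth exactly 1: N_1 − N_0 = 21 − 3 = 18.

18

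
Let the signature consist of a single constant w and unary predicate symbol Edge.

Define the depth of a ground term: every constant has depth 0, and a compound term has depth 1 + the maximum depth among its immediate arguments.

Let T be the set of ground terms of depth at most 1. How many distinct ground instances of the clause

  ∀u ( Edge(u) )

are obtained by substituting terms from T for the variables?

Ground terms of depth ≤ 1:
  With no function symbols every ground term is a constant, so there is exactly 1 ground term at every depth bound.
  N_0 = 1
  N_1 = 1
  Explicitly: w.
So there is exactly 1 ground term available for substitution.
There is 1 variable to instantiate (u),  occurring in at least one literal, so different choices give different ground instances.
Number of ground instances = 1.

1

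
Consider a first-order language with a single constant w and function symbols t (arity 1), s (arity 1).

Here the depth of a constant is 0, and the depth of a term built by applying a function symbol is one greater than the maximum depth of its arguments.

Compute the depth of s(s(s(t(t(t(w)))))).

6

depth(t(w)) = 1 + depth(w) = 1 + 0 = 1
depth(t(t(w))) = 1 + depth(t(w)) = 1 + 1 = 2
depth(t(t(t(w)))) = 1 + depth(t(t(w))) = 1 + 2 = 3
depth(s(t(t(t(w))))) = 1 + depth(t(t(t(w)))) = 1 + 3 = 4
depth(s(s(t(t(t(w)))))) = 1 + depth(s(t(t(t(w))))) = 1 + 4 = 5
depth(s(s(s(t(t(t(w))))))) = 1 + depth(s(s(t(t(t(w)))))) = 1 + 5 = 6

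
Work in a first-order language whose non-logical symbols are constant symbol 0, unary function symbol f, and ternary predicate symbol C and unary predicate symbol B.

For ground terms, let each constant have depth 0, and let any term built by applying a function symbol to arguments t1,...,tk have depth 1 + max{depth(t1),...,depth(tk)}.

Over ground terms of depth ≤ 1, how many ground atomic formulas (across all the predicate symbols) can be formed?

10

First count ground terms of depth ≤ 1.
Count level by level. With function symbols f/1, the terms of depth ≤ k are the 1 constant together with each function applied to depth-≤(k−1) tuples, so N_k = 1 + N_{k-1}.
N_0 = 1
N_1 = 1 + 1 = 2
So |H| = 2.
A ground atom is a predicate applied to a tuple of terms from H, so the count is the sum over predicates of |H|^arity:
  C: 2^3 = 8;  B: 2
Total ground atoms: 8 + 2 = 10.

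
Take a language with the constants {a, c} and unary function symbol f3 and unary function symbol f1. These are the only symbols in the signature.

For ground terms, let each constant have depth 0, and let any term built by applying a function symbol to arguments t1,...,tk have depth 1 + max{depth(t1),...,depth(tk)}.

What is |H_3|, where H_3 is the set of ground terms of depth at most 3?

30

Count level by level. With function symbols f3/1, f1/1, the terms of depth ≤ k are the 2 constants together with each function applied to depth-≤(k−1) tuples, so N_k = 2 + N_{k-1} + N_{k-1}.
N_0 = 2
N_1 = 2 + 2 + 2 = 6
N_2 = 2 + 6 + 6 = 14
N_3 = 2 + 14 + 14 = 30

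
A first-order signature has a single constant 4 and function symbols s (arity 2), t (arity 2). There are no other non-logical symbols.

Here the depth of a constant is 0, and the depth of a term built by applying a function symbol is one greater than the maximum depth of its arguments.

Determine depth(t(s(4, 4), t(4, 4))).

2

depth(s(4, 4)) = 1 + max(0, 0) = 1
depth(t(4, 4)) = 1 + max(0, 0) = 1
depth(t(s(4, 4), t(4, 4))) = 1 + max(1, 1) = 2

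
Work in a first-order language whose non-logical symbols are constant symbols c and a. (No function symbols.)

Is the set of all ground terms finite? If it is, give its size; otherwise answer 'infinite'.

There are no function symbols, so every ground term is one of the 2 constants.
The Herbrand universe is {c, a}, which is finite with 2 elements.

2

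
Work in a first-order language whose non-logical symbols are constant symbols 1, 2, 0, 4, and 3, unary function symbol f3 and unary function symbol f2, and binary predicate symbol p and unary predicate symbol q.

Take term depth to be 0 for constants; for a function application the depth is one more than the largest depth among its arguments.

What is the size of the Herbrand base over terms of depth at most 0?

First count ground terms of depth ≤ 0.
Let N_k = |{terms of depth ≤ k}|. Then N_0 = 5 and N_k = 5 + N_{k-1} + N_{k-1} for k ≥ 1 (one summand per function symbol, arity giving the exponent).
N_0 = 5
Explicitly: 1, 2, 0, 4, 3.
So |H| = 5.
For each predicate symbol, the number of ground atoms is |H| raised to its arity; summing:
  p: 5^2 = 25;  q: 5
Total ground atoms: 25 + 5 = 30.

30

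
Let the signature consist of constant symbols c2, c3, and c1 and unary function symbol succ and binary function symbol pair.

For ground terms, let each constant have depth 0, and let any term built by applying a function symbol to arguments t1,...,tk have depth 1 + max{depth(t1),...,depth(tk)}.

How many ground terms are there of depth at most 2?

If N_k denotes the number of depth-≤k ground terms, the 3 constants give N_0 = 3, and each function symbol of arity r contributes N_{k-1}^r new terms at level k: N_k = 3 + N_{k-1} + N_{k-1}^2.
N_0 = 3
N_1 = 3 + 3 + 3^2 = 15
N_2 = 3 + 15 + 15^2 = 243

243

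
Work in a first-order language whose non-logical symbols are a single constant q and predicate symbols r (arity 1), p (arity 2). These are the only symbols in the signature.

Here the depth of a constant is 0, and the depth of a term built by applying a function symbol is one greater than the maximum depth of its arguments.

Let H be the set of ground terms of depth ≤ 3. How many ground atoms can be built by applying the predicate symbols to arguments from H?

2

First count ground terms of depth ≤ 3.
With no function symbols every ground term is a constant, so there is exactly 1 ground term at every depth bound.
N_0 = 1
N_1 = 1
N_2 = 1
N_3 = 1
So |H| = 1.
Ground atoms are formed by filling each argument slot of a predicate with a term from H, so an r-ary predicate gives |H|^r atoms:
  r: 1;  p: 1^2 = 1
Total ground atoms: 1 + 1 = 2.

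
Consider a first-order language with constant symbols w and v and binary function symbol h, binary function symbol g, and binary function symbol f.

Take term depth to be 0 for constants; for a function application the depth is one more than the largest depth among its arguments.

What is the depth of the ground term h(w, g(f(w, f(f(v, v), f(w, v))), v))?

5

depth(f(v, v)) = 1 + max(0, 0) = 1
depth(f(w, v)) = 1 + max(0, 0) = 1
depth(f(f(v, v), f(w, v))) = 1 + max(1, 1) = 2
depth(f(w, f(f(v, v), f(w, v)))) = 1 + max(0, 2) = 3
depth(g(f(w, f(f(v, v), f(w, v))), v)) = 1 + max(3, 0) = 4
depth(h(w, g(f(w, f(f(v, v), f(w, v))), v))) = 1 + max(0, 4) = 5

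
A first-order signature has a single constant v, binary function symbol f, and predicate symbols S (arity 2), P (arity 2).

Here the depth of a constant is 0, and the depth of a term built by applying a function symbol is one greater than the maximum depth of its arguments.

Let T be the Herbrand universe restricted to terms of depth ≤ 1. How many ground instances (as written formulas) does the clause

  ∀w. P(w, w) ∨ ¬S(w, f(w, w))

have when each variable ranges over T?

2

Ground terms of depth ≤ 1:
  Write N_k for the number of ground terms of depth ≤ k. A term of depth ≤ k is either a constant or a function symbol applied to arguments of depth ≤ k−1, so N_k = 1 + N_{k-1}^2.
  N_0 = 1
  N_1 = 1 + 1^2 = 2
  Explicitly: v, f(v, v).
So there are 2 ground terms available for substitution.
There is 1 variable to instantiate (w),  occurring in at least one literal, so different choices give different ground instances.
Number of ground instances = 2.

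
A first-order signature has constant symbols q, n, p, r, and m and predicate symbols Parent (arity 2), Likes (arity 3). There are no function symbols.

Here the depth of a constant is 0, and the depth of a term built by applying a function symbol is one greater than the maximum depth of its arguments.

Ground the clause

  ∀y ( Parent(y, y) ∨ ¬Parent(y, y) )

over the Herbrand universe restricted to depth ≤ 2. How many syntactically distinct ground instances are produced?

5

Ground terms of depth ≤ 2:
  With no function symbols every ground term is a constant, so there are exactly 5 ground terms at every depth bound.
  N_0 = 5
  N_1 = 5
  N_2 = 5
So there are 5 ground terms available for substitution.
The body mentions the single quantified variable y; since ground terms form a free algebra, no two substitutions collapse to the same formula.
Number of ground instances = 5.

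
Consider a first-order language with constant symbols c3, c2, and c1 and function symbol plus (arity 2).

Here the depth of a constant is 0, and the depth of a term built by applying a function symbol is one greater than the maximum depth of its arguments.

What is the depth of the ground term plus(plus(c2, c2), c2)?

2

depth(plus(c2, c2)) = 1 + max(0, 0) = 1
depth(plus(plus(c2, c2), c2)) = 1 + max(1, 0) = 2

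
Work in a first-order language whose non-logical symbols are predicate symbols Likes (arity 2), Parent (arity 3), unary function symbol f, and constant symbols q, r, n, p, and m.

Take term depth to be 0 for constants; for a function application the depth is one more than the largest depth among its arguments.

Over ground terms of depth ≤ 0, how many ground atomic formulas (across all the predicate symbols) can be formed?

150

First count ground terms of depth ≤ 0.
Write N_k for the number of ground terms of depth ≤ k. A term of depth ≤ k is either a constant or a function symbol applied to arguments of depth ≤ k−1, so N_k = 5 + N_{k-1}.
N_0 = 5
Explicitly: q, r, n, p, m.
So |H| = 5.
For each predicate symbol, the number of ground atoms is |H| raised to its arity; summing:
  Likes: 5^2 = 25;  Parent: 5^3 = 125
Total ground atoms: 25 + 125 = 150.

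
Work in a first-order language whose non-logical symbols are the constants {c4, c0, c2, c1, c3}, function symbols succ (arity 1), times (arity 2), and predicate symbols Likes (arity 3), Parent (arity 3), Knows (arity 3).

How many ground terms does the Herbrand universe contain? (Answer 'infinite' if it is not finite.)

The signature has at least one function symbol (succ, arity 1) and at least one constant (c4).
Iterating succ gives infinitely many distinct ground terms: c4, succ(c4), succ(succ(c4)), ...
So the Herbrand universe is infinite.

infinite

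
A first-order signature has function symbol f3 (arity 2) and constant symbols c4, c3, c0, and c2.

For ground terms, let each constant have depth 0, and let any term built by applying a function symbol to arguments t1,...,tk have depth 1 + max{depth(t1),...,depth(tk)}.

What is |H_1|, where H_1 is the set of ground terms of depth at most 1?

Count level by level. With function symbols f3/2, the terms of depth ≤ k are the 4 constants together with each function applied to depth-≤(k−1) tuples, so N_k = 4 + N_{k-1}^2.
N_0 = 4
N_1 = 4 + 4^2 = 20

20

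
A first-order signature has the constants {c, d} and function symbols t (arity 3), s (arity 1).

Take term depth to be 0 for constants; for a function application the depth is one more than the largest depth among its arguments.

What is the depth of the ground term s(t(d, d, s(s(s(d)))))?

depth(s(d)) = 1 + depth(d) = 1 + 0 = 1
depth(s(s(d))) = 1 + depth(s(d)) = 1 + 1 = 2
depth(s(s(s(d)))) = 1 + depth(s(s(d))) = 1 + 2 = 3
depth(t(d, d, s(s(s(d))))) = 1 + max(0, 0, 3) = 4
depth(s(t(d, d, s(s(s(d)))))) = 1 + depth(t(d, d, s(s(s(d))))) = 1 + 4 = 5

5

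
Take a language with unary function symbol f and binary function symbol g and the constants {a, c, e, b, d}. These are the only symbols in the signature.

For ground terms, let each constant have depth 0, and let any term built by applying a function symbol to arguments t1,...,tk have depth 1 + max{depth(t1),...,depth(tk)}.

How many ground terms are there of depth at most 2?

1265

Let N_k count ground terms of depth at most k. Each non-constant term of depth ≤ k is some function symbol applied to depth-≤(k−1) arguments, giving N_k = 5 + N_{k-1} + N_{k-1}^2.
N_0 = 5
N_1 = 5 + 5 + 5^2 = 35
N_2 = 5 + 35 + 35^2 = 1265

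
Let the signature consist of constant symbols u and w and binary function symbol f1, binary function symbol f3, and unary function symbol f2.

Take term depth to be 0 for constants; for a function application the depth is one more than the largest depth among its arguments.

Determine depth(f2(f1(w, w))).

depth(f1(w, w)) = 1 + max(0, 0) = 1
depth(f2(f1(w, w))) = 1 + depth(f1(w, w)) = 1 + 1 = 2

2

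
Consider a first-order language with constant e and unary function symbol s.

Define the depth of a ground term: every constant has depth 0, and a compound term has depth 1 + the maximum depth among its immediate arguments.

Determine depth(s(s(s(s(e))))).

depth(s(e)) = 1 + depth(e) = 1 + 0 = 1
depth(s(s(e))) = 1 + depth(s(e)) = 1 + 1 = 2
depth(s(s(s(e)))) = 1 + depth(s(s(e))) = 1 + 2 = 3
depth(s(s(s(s(e))))) = 1 + depth(s(s(s(e)))) = 1 + 3 = 4

4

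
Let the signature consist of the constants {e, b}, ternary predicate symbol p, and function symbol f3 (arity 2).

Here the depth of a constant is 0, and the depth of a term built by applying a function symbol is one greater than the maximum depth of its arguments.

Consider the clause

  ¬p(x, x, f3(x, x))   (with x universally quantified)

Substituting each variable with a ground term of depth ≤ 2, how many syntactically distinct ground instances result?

Ground terms of depth ≤ 2:
  If N_k denotes the number of depth-≤k ground terms, the 2 constants give N_0 = 2, and each function symbol of arity r contributes N_{k-1}^r new terms at level k: N_k = 2 + N_{k-1}^2.
  N_0 = 2
  N_1 = 2 + 2^2 = 6
  N_2 = 2 + 6^2 = 38
So there are 38 ground terms available for substitution.
There is 1 variable to instantiate (x),  occurring in at least one literal, so different choices give different ground instances.
Number of ground instances = 38.

38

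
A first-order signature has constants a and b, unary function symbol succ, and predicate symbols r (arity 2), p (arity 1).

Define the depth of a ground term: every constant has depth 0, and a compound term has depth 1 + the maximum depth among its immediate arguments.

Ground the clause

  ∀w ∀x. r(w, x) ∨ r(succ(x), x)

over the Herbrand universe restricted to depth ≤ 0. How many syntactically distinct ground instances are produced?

4

Ground terms of depth ≤ 0:
  Let N_k = |{terms of depth ≤ k}|. Then N_0 = 2 and N_k = 2 + N_{k-1} for k ≥ 1 (one summand per function symbol, arity giving the exponent).
  N_0 = 2
  Explicitly: a, b.
So there are 2 ground terms available for substitution.
Each of w, x ranges independently over the available ground terms, and distinct assignments produce distinct instances.
Number of ground instances = 2^2 = 4.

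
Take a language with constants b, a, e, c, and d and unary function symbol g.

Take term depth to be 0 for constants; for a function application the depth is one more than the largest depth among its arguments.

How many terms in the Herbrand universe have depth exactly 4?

5

If N_k denotes the number of depth-≤k ground terms, the 5 constants give N_0 = 5, and each function symbol of arity r contributes N_{k-1}^r new terms at level k: N_k = 5 + N_{k-1}.
N_0 = 5
N_1 = 5 + 5 = 10
N_2 = 5 + 10 = 15
N_3 = 5 + 15 = 20
N_4 = 5 + 20 = 25
Terms of depth exactly 4: N_4 − N_3 = 25 − 20 = 5.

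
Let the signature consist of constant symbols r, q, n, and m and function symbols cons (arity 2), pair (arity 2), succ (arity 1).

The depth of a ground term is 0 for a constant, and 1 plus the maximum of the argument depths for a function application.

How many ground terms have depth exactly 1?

36

Let N_k count ground terms of depth at most k. Each non-constant term of depth ≤ k is some function symbol applied to depth-≤(k−1) arguments, giving N_k = 4 + N_{k-1}^2 + N_{k-1}^2 + N_{k-1}.
N_0 = 4
N_1 = 4 + 4^2 + 4^2 + 4 = 40
Terms of depth exactly 1: N_1 − N_0 = 40 − 4 = 36.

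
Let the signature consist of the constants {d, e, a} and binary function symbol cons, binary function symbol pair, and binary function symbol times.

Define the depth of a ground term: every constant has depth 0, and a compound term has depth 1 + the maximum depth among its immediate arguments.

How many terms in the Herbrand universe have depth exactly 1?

27

If N_k denotes the number of depth-≤k ground terms, the 3 constants give N_0 = 3, and each function symbol of arity r contributes N_{k-1}^r new terms at level k: N_k = 3 + N_{k-1}^2 + N_{k-1}^2 + N_{k-1}^2.
N_0 = 3
N_1 = 3 + 3^2 + 3^2 + 3^2 = 30
Terms of depth exactly 1: N_1 − N_0 = 30 − 3 = 27.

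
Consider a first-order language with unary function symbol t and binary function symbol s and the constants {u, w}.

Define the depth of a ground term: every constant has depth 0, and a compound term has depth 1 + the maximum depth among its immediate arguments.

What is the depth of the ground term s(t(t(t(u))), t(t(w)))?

4

depth(t(u)) = 1 + depth(u) = 1 + 0 = 1
depth(t(t(u))) = 1 + depth(t(u)) = 1 + 1 = 2
depth(t(t(t(u)))) = 1 + depth(t(t(u))) = 1 + 2 = 3
depth(t(w)) = 1 + depth(w) = 1 + 0 = 1
depth(t(t(w))) = 1 + depth(t(w)) = 1 + 1 = 2
depth(s(t(t(t(u))), t(t(w)))) = 1 + max(3, 2) = 4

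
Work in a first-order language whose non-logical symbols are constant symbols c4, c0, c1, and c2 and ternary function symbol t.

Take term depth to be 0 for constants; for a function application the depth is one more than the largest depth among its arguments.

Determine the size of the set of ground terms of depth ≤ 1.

68

Count level by level. With function symbols t/3, the terms of depth ≤ k are the 4 constants together with each function applied to depth-≤(k−1) tuples, so N_k = 4 + N_{k-1}^3.
N_0 = 4
N_1 = 4 + 4^3 = 68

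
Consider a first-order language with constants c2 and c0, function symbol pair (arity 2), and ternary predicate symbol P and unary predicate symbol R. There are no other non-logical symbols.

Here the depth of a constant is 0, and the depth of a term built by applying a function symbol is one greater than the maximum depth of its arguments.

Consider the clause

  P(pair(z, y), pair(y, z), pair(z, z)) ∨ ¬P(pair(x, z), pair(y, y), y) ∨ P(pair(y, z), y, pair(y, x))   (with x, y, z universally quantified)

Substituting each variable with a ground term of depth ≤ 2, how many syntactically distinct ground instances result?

54872

Ground terms of depth ≤ 2:
  Let N_k = |{terms of depth ≤ k}|. Then N_0 = 2 and N_k = 2 + N_{k-1}^2 for k ≥ 1 (one summand per function symbol, arity giving the exponent).
  N_0 = 2
  N_1 = 2 + 2^2 = 6
  N_2 = 2 + 6^2 = 38
So there are 38 ground terms available for substitution.
The body mentions every one of the 3 quantified variables; since ground terms form a free algebra, no two substitutions collapse to the same formula.
Number of ground instances = 38^3 = 54872.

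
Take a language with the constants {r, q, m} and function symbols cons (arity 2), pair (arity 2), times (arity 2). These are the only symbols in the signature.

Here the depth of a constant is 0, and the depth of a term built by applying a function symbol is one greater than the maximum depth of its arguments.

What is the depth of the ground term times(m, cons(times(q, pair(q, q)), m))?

4

depth(pair(q, q)) = 1 + max(0, 0) = 1
depth(times(q, pair(q, q))) = 1 + max(0, 1) = 2
depth(cons(times(q, pair(q, q)), m)) = 1 + max(2, 0) = 3
depth(times(m, cons(times(q, pair(q, q)), m))) = 1 + max(0, 3) = 4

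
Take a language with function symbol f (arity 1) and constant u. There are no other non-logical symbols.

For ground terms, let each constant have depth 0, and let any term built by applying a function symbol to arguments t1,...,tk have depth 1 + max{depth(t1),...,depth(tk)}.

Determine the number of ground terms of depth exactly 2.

Count level by level. With function symbols f/1, the terms of depth ≤ k are the 1 constant together with each function applied to depth-≤(k−1) tuples, so N_k = 1 + N_{k-1}.
N_0 = 1
N_1 = 1 + 1 = 2
N_2 = 1 + 2 = 3
Terms of depth exactly 2: N_2 − N_1 = 3 − 2 = 1.

1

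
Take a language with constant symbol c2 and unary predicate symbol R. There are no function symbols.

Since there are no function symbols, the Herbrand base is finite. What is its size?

1

With no function symbols, the Herbrand universe is just the 1 constant.
Ground atoms per predicate: R: 1.
Herbrand base size = 1 = 1.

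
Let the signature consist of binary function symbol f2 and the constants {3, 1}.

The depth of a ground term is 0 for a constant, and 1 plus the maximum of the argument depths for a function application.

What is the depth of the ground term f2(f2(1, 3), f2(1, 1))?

2

depth(f2(1, 3)) = 1 + max(0, 0) = 1
depth(f2(1, 1)) = 1 + max(0, 0) = 1
depth(f2(f2(1, 3), f2(1, 1))) = 1 + max(1, 1) = 2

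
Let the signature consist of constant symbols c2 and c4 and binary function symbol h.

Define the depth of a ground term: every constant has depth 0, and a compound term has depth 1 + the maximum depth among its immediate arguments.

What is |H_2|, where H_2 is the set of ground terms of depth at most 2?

Let N_k = |{terms of depth ≤ k}|. Then N_0 = 2 and N_k = 2 + N_{k-1}^2 for k ≥ 1 (one summand per function symbol, arity giving the exponent).
N_0 = 2
N_1 = 2 + 2^2 = 6
N_2 = 2 + 6^2 = 38

38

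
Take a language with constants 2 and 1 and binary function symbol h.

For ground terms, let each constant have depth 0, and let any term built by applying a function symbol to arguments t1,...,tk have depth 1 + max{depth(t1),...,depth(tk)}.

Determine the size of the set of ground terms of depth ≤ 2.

38

Count level by level. With function symbols h/2, the terms of depth ≤ k are the 2 constants together with each function applied to depth-≤(k−1) tuples, so N_k = 2 + N_{k-1}^2.
N_0 = 2
N_1 = 2 + 2^2 = 6
N_2 = 2 + 6^2 = 38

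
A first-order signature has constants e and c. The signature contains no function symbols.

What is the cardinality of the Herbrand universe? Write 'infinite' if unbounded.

2

There are no function symbols, so every ground term is one of the 2 constants.
The Herbrand universe is {e, c}, which is finite with 2 elements.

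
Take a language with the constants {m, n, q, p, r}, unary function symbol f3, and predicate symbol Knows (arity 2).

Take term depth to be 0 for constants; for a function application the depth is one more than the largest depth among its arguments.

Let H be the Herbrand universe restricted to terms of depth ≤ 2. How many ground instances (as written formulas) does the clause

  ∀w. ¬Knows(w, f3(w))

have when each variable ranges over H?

Ground terms of depth ≤ 2:
  Count level by level. With function symbols f3/1, the terms of depth ≤ k are the 5 constants together with each function applied to depth-≤(k−1) tuples, so N_k = 5 + N_{k-1}.
  N_0 = 5
  N_1 = 5 + 5 = 10
  N_2 = 5 + 10 = 15
So there are 15 ground terms available for substitution.
The variable w ranges independently over the available ground terms, and distinct assignments produce distinct instances.
Number of ground instances = 15.

15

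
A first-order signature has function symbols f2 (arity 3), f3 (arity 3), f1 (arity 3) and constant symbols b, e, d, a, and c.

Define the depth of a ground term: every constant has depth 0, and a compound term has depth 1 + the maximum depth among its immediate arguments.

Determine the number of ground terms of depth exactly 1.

375

If N_k denotes the number of depth-≤k ground terms, the 5 constants give N_0 = 5, and each function symbol of arity r contributes N_{k-1}^r new terms at level k: N_k = 5 + N_{k-1}^3 + N_{k-1}^3 + N_{k-1}^3.
N_0 = 5
N_1 = 5 + 5^3 + 5^3 + 5^3 = 380
Terms of depth exactly 1: N_1 − N_0 = 380 − 5 = 375.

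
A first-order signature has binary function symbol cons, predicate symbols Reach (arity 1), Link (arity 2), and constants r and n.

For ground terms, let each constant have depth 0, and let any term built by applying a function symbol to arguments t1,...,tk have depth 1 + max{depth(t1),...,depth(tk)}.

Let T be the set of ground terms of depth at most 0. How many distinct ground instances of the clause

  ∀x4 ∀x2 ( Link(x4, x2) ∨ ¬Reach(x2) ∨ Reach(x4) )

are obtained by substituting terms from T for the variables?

4

Ground terms of depth ≤ 0:
  Let N_k = |{terms of depth ≤ k}|. Then N_0 = 2 and N_k = 2 + N_{k-1}^2 for k ≥ 1 (one summand per function symbol, arity giving the exponent).
  N_0 = 2
  Explicitly: r, n.
So there are 2 ground terms available for substitution.
There are 2 variables to instantiate (x4, x2), each occurring in at least one literal, so different choices give different ground instances.
Number of ground instances = 2^2 = 4.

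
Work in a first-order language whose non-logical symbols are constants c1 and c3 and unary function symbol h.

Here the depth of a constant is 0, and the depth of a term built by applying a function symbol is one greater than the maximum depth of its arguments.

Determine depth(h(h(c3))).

2

depth(h(c3)) = 1 + depth(c3) = 1 + 0 = 1
depth(h(h(c3))) = 1 + depth(h(c3)) = 1 + 1 = 2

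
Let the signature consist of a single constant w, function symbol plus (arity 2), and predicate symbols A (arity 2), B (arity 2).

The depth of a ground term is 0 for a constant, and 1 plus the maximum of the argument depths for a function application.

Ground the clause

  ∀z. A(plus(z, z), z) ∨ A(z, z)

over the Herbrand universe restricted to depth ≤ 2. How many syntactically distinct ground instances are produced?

Ground terms of depth ≤ 2:
  If N_k denotes the number of depth-≤k ground terms, the 1 constant gives N_0 = 1, and each function symbol of arity r contributes N_{k-1}^r new terms at level k: N_k = 1 + N_{k-1}^2.
  N_0 = 1
  N_1 = 1 + 1^2 = 2
  N_2 = 1 + 2^2 = 5
So there are 5 ground terms available for substitution.
The variable z ranges independently over the available ground terms, and distinct assignments produce distinct instances.
Number of ground instances = 5.

5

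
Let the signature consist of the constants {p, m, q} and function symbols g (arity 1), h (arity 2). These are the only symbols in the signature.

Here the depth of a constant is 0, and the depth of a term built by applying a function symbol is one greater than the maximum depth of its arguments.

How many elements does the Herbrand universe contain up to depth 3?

If N_k denotes the number of depth-≤k ground terms, the 3 constants give N_0 = 3, and each function symbol of arity r contributes N_{k-1}^r new terms at level k: N_k = 3 + N_{k-1} + N_{k-1}^2.
N_0 = 3
N_1 = 3 + 3 + 3^2 = 15
N_2 = 3 + 15 + 15^2 = 243
N_3 = 3 + 243 + 243^2 = 59295

59295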